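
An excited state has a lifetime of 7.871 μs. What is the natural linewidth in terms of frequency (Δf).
10.110 kHz

Using the energy-time uncertainty principle and E = hf:
ΔEΔt ≥ ℏ/2
hΔf·Δt ≥ ℏ/2

The minimum frequency uncertainty is:
Δf = ℏ/(2hτ) = 1/(4πτ)
Δf = 1/(4π × 7.871e-06 s)
Δf = 1.011e+04 Hz = 10.110 kHz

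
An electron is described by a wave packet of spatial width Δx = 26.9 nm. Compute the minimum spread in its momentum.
1.960 × 10^-27 kg·m/s

For a wave packet, the spatial width Δx and momentum spread Δp are related by the uncertainty principle:
ΔxΔp ≥ ℏ/2

The minimum momentum spread is:
Δp_min = ℏ/(2Δx)
Δp_min = (1.055e-34 J·s) / (2 × 2.690e-08 m)
Δp_min = 1.960e-27 kg·m/s

A wave packet cannot have both a well-defined position and well-defined momentum.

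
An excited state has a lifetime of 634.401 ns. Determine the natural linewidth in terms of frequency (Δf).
125.437 kHz

Using the energy-time uncertainty principle and E = hf:
ΔEΔt ≥ ℏ/2
hΔf·Δt ≥ ℏ/2

The minimum frequency uncertainty is:
Δf = ℏ/(2hτ) = 1/(4πτ)
Δf = 1/(4π × 6.344e-07 s)
Δf = 1.254e+05 Hz = 125.437 kHz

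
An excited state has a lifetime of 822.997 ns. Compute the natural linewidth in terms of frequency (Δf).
96.692 kHz

Using the energy-time uncertainty principle and E = hf:
ΔEΔt ≥ ℏ/2
hΔf·Δt ≥ ℏ/2

The minimum frequency uncertainty is:
Δf = ℏ/(2hτ) = 1/(4πτ)
Δf = 1/(4π × 8.230e-07 s)
Δf = 9.669e+04 Hz = 96.692 kHz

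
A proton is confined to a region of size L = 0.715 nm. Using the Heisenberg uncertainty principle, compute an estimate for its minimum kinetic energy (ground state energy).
10.147 μeV

Using the uncertainty principle to estimate ground state energy:

1. The position uncertainty is approximately the confinement size:
   Δx ≈ L = 7.150e-10 m

2. From ΔxΔp ≥ ℏ/2, the minimum momentum uncertainty is:
   Δp ≈ ℏ/(2L) = 7.375e-26 kg·m/s

3. The kinetic energy is approximately:
   KE ≈ (Δp)²/(2m) = (7.375e-26)²/(2 × 1.673e-27 kg)
   KE ≈ 1.626e-24 J = 10.147 μeV

This is an order-of-magnitude estimate of the ground state energy.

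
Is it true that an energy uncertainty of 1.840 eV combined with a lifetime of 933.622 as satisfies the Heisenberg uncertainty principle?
Yes, it satisfies the uncertainty relation.

Calculate the product ΔEΔt:
ΔE = 1.840 eV = 2.948e-19 J
ΔEΔt = (2.948e-19 J) × (9.336e-16 s)
ΔEΔt = 2.752e-34 J·s

Compare to the minimum allowed value ℏ/2:
ℏ/2 = 5.273e-35 J·s

Since ΔEΔt = 2.752e-34 J·s ≥ 5.273e-35 J·s = ℏ/2,
this satisfies the uncertainty relation.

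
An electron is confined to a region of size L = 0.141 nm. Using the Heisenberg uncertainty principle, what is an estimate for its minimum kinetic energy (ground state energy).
479.098 meV

Using the uncertainty principle to estimate ground state energy:

1. The position uncertainty is approximately the confinement size:
   Δx ≈ L = 1.410e-10 m

2. From ΔxΔp ≥ ℏ/2, the minimum momentum uncertainty is:
   Δp ≈ ℏ/(2L) = 3.740e-25 kg·m/s

3. The kinetic energy is approximately:
   KE ≈ (Δp)²/(2m) = (3.740e-25)²/(2 × 9.109e-31 kg)
   KE ≈ 7.676e-20 J = 479.098 meV

This is an order-of-magnitude estimate of the ground state energy.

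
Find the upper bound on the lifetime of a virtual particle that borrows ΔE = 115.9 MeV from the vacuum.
2.840 ys

Using the energy-time uncertainty principle:
ΔEΔt ≥ ℏ/2

For a virtual particle borrowing energy ΔE, the maximum lifetime is:
Δt_max = ℏ/(2ΔE)

Converting energy:
ΔE = 115.9 MeV = 1.857e-11 J

Δt_max = (1.055e-34 J·s) / (2 × 1.857e-11 J)
Δt_max = 2.840e-24 s = 2.840 ys

Virtual particles with higher borrowed energy exist for shorter times.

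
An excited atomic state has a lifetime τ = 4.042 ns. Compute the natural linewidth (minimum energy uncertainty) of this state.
81.422 neV

Using the energy-time uncertainty principle:
ΔEΔt ≥ ℏ/2

The lifetime τ represents the time uncertainty Δt.
The natural linewidth (minimum energy uncertainty) is:

ΔE = ℏ/(2τ)
ΔE = (1.055e-34 J·s) / (2 × 4.042e-09 s)
ΔE = 1.305e-26 J = 81.422 neV

This natural linewidth limits the precision of spectroscopic measurements.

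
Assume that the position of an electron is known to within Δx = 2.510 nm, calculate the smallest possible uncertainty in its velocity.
23.061 km/s

Using the Heisenberg uncertainty principle and Δp = mΔv:
ΔxΔp ≥ ℏ/2
Δx(mΔv) ≥ ℏ/2

The minimum uncertainty in velocity is:
Δv_min = ℏ/(2mΔx)
Δv_min = (1.055e-34 J·s) / (2 × 9.109e-31 kg × 2.510e-09 m)
Δv_min = 2.306e+04 m/s = 23.061 km/s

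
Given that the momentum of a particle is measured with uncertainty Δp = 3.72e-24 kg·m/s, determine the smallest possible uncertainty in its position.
14.174 pm

Using the Heisenberg uncertainty principle:
ΔxΔp ≥ ℏ/2

The minimum uncertainty in position is:
Δx_min = ℏ/(2Δp)
Δx_min = (1.055e-34 J·s) / (2 × 3.720e-24 kg·m/s)
Δx_min = 1.417e-11 m = 14.174 pm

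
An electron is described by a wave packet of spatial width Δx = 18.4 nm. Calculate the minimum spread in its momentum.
2.866 × 10^-27 kg·m/s

For a wave packet, the spatial width Δx and momentum spread Δp are related by the uncertainty principle:
ΔxΔp ≥ ℏ/2

The minimum momentum spread is:
Δp_min = ℏ/(2Δx)
Δp_min = (1.055e-34 J·s) / (2 × 1.840e-08 m)
Δp_min = 2.866e-27 kg·m/s

A wave packet cannot have both a well-defined position and well-defined momentum.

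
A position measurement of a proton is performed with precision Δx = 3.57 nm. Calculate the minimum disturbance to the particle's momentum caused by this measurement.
1.477 × 10^-26 kg·m/s

The uncertainty principle implies that measuring position disturbs momentum:
ΔxΔp ≥ ℏ/2

When we measure position with precision Δx, we necessarily introduce a momentum uncertainty:
Δp ≥ ℏ/(2Δx)
Δp_min = (1.055e-34 J·s) / (2 × 3.570e-09 m)
Δp_min = 1.477e-26 kg·m/s

The more precisely we measure position, the greater the momentum disturbance.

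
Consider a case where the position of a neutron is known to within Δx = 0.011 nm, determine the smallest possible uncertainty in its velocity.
2.862 km/s

Using the Heisenberg uncertainty principle and Δp = mΔv:
ΔxΔp ≥ ℏ/2
Δx(mΔv) ≥ ℏ/2

The minimum uncertainty in velocity is:
Δv_min = ℏ/(2mΔx)
Δv_min = (1.055e-34 J·s) / (2 × 1.675e-27 kg × 1.100e-11 m)
Δv_min = 2.862e+03 m/s = 2.862 km/s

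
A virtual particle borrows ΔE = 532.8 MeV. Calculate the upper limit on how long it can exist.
6.177 × 10^-25 s

Using the energy-time uncertainty principle:
ΔEΔt ≥ ℏ/2

For a virtual particle borrowing energy ΔE, the maximum lifetime is:
Δt_max = ℏ/(2ΔE)

Converting energy:
ΔE = 532.8 MeV = 8.536e-11 J

Δt_max = (1.055e-34 J·s) / (2 × 8.536e-11 J)
Δt_max = 6.177e-25 s = 6.177 × 10^-25 s

Virtual particles with higher borrowed energy exist for shorter times.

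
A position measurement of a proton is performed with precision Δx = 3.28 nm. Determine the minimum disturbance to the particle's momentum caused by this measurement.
1.608 × 10^-26 kg·m/s

The uncertainty principle implies that measuring position disturbs momentum:
ΔxΔp ≥ ℏ/2

When we measure position with precision Δx, we necessarily introduce a momentum uncertainty:
Δp ≥ ℏ/(2Δx)
Δp_min = (1.055e-34 J·s) / (2 × 3.280e-09 m)
Δp_min = 1.608e-26 kg·m/s

The more precisely we measure position, the greater the momentum disturbance.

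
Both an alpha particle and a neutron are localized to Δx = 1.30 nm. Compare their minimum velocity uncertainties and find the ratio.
The neutron has the larger minimum velocity uncertainty, by a ratio of 4.0.

For both particles, Δp_min = ℏ/(2Δx) = 4.056e-26 kg·m/s (same for both).

The velocity uncertainty is Δv = Δp/m:
- alpha particle: Δv = 4.056e-26 / 6.645e-27 = 6.104e+00 m/s = 6.104 m/s
- neutron: Δv = 4.056e-26 / 1.675e-27 = 2.422e+01 m/s = 24.216 m/s

Ratio: 2.422e+01 / 6.104e+00 = 4.0

The lighter particle has larger velocity uncertainty because Δv ∝ 1/m.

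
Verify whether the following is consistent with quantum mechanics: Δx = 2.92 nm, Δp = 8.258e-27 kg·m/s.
No, it violates the uncertainty principle (impossible measurement).

Calculate the product ΔxΔp:
ΔxΔp = (2.920e-09 m) × (8.258e-27 kg·m/s)
ΔxΔp = 2.411e-35 J·s

Compare to the minimum allowed value ℏ/2:
ℏ/2 = 5.273e-35 J·s

Since ΔxΔp = 2.411e-35 J·s < 5.273e-35 J·s = ℏ/2,
the measurement violates the uncertainty principle.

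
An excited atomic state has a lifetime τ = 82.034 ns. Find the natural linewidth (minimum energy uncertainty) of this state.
4.012 neV

Using the energy-time uncertainty principle:
ΔEΔt ≥ ℏ/2

The lifetime τ represents the time uncertainty Δt.
The natural linewidth (minimum energy uncertainty) is:

ΔE = ℏ/(2τ)
ΔE = (1.055e-34 J·s) / (2 × 8.203e-08 s)
ΔE = 6.428e-28 J = 4.012 neV

This natural linewidth limits the precision of spectroscopic measurements.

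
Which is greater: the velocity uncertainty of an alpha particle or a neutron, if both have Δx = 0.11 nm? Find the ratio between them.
The neutron has the larger minimum velocity uncertainty, by a ratio of 4.0.

For both particles, Δp_min = ℏ/(2Δx) = 4.794e-25 kg·m/s (same for both).

The velocity uncertainty is Δv = Δp/m:
- alpha particle: Δv = 4.794e-25 / 6.645e-27 = 7.214e+01 m/s = 72.141 m/s
- neutron: Δv = 4.794e-25 / 1.675e-27 = 2.862e+02 m/s = 286.192 m/s

Ratio: 2.862e+02 / 7.214e+01 = 4.0

The lighter particle has larger velocity uncertainty because Δv ∝ 1/m.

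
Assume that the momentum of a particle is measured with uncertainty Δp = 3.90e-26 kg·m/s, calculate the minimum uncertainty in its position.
1.352 nm

Using the Heisenberg uncertainty principle:
ΔxΔp ≥ ℏ/2

The minimum uncertainty in position is:
Δx_min = ℏ/(2Δp)
Δx_min = (1.055e-34 J·s) / (2 × 3.900e-26 kg·m/s)
Δx_min = 1.352e-09 m = 1.352 nm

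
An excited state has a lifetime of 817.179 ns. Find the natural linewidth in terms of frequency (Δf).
97.381 kHz

Using the energy-time uncertainty principle and E = hf:
ΔEΔt ≥ ℏ/2
hΔf·Δt ≥ ℏ/2

The minimum frequency uncertainty is:
Δf = ℏ/(2hτ) = 1/(4πτ)
Δf = 1/(4π × 8.172e-07 s)
Δf = 9.738e+04 Hz = 97.381 kHz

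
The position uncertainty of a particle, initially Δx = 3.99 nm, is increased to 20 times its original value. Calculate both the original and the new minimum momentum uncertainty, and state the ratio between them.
Original Δp_min = 1.322 × 10^-26 kg·m/s; new Δp'_min = 6.608 × 10^-28 kg·m/s; ratio Δp'_min/Δp_min = 1/20.

From the uncertainty principle ΔxΔp ≥ ℏ/2, the minimum momentum uncertainty is Δp_min = ℏ/(2Δx).

Original (Δx = 3.99 nm = 3.990e-09 m):
Δp_min = (1.055e-34 J·s)/(2 × 3.990e-09 m) = 1.322e-26 kg·m/s

When Δx → 20Δx:
Δp'_min = ℏ/(2 × 20Δx) = (1/20) × ℏ/(2Δx) = (1/20) × Δp_min
Δp'_min = 1/20 × 1.322e-26 kg·m/s = 6.608e-28 kg·m/s

Since Δp_min ∝ 1/Δx, when Δx is increased to 20 times its original value, Δp_min decreases to 1/20 of its original value.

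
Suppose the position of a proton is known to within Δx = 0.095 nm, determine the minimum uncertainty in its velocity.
331.837 m/s

Using the Heisenberg uncertainty principle and Δp = mΔv:
ΔxΔp ≥ ℏ/2
Δx(mΔv) ≥ ℏ/2

The minimum uncertainty in velocity is:
Δv_min = ℏ/(2mΔx)
Δv_min = (1.055e-34 J·s) / (2 × 1.673e-27 kg × 9.500e-11 m)
Δv_min = 3.318e+02 m/s = 331.837 m/s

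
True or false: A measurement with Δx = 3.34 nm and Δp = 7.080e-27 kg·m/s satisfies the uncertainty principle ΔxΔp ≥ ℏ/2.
No, it violates the uncertainty principle (impossible measurement).

Calculate the product ΔxΔp:
ΔxΔp = (3.340e-09 m) × (7.080e-27 kg·m/s)
ΔxΔp = 2.365e-35 J·s

Compare to the minimum allowed value ℏ/2:
ℏ/2 = 5.273e-35 J·s

Since ΔxΔp = 2.365e-35 J·s < 5.273e-35 J·s = ℏ/2,
the measurement violates the uncertainty principle.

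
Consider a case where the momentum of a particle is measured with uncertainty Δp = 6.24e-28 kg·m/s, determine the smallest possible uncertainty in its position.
84.501 nm

Using the Heisenberg uncertainty principle:
ΔxΔp ≥ ℏ/2

The minimum uncertainty in position is:
Δx_min = ℏ/(2Δp)
Δx_min = (1.055e-34 J·s) / (2 × 6.240e-28 kg·m/s)
Δx_min = 8.450e-08 m = 84.501 nm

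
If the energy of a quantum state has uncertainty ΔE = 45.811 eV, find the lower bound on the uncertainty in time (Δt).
7.184 as

Using the energy-time uncertainty principle:
ΔEΔt ≥ ℏ/2

The minimum uncertainty in time is:
Δt_min = ℏ/(2ΔE)
Δt_min = (1.055e-34 J·s) / (2 × 7.340e-18 J)
Δt_min = 7.184e-18 s = 7.184 as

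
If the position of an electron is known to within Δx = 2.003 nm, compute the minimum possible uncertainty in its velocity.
28.899 km/s

Using the Heisenberg uncertainty principle and Δp = mΔv:
ΔxΔp ≥ ℏ/2
Δx(mΔv) ≥ ℏ/2

The minimum uncertainty in velocity is:
Δv_min = ℏ/(2mΔx)
Δv_min = (1.055e-34 J·s) / (2 × 9.109e-31 kg × 2.003e-09 m)
Δv_min = 2.890e+04 m/s = 28.899 km/s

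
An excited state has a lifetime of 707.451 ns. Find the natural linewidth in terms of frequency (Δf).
112.485 kHz

Using the energy-time uncertainty principle and E = hf:
ΔEΔt ≥ ℏ/2
hΔf·Δt ≥ ℏ/2

The minimum frequency uncertainty is:
Δf = ℏ/(2hτ) = 1/(4πτ)
Δf = 1/(4π × 7.075e-07 s)
Δf = 1.125e+05 Hz = 112.485 kHz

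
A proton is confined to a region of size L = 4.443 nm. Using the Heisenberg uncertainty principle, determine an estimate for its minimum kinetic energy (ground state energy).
262.786 neV

Using the uncertainty principle to estimate ground state energy:

1. The position uncertainty is approximately the confinement size:
   Δx ≈ L = 4.443e-09 m

2. From ΔxΔp ≥ ℏ/2, the minimum momentum uncertainty is:
   Δp ≈ ℏ/(2L) = 1.187e-26 kg·m/s

3. The kinetic energy is approximately:
   KE ≈ (Δp)²/(2m) = (1.187e-26)²/(2 × 1.673e-27 kg)
   KE ≈ 4.210e-26 J = 262.786 neV

This is an order-of-magnitude estimate of the ground state energy.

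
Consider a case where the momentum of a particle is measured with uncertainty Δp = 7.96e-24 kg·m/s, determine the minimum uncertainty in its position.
6.624 pm

Using the Heisenberg uncertainty principle:
ΔxΔp ≥ ℏ/2

The minimum uncertainty in position is:
Δx_min = ℏ/(2Δp)
Δx_min = (1.055e-34 J·s) / (2 × 7.960e-24 kg·m/s)
Δx_min = 6.624e-12 m = 6.624 pm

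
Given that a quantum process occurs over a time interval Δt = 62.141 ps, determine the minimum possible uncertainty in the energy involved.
5.296 μeV

Using the energy-time uncertainty principle:
ΔEΔt ≥ ℏ/2

The minimum uncertainty in energy is:
ΔE_min = ℏ/(2Δt)
ΔE_min = (1.055e-34 J·s) / (2 × 6.214e-11 s)
ΔE_min = 8.485e-25 J = 5.296 μeV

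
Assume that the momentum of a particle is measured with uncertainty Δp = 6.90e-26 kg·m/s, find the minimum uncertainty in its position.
764.182 pm

Using the Heisenberg uncertainty principle:
ΔxΔp ≥ ℏ/2

The minimum uncertainty in position is:
Δx_min = ℏ/(2Δp)
Δx_min = (1.055e-34 J·s) / (2 × 6.900e-26 kg·m/s)
Δx_min = 7.642e-10 m = 764.182 pm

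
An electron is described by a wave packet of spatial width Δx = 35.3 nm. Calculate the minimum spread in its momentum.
1.494 × 10^-27 kg·m/s

For a wave packet, the spatial width Δx and momentum spread Δp are related by the uncertainty principle:
ΔxΔp ≥ ℏ/2

The minimum momentum spread is:
Δp_min = ℏ/(2Δx)
Δp_min = (1.055e-34 J·s) / (2 × 3.530e-08 m)
Δp_min = 1.494e-27 kg·m/s

A wave packet cannot have both a well-defined position and well-defined momentum.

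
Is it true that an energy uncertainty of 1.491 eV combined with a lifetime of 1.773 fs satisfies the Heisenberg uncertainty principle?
Yes, it satisfies the uncertainty relation.

Calculate the product ΔEΔt:
ΔE = 1.491 eV = 2.389e-19 J
ΔEΔt = (2.389e-19 J) × (1.773e-15 s)
ΔEΔt = 4.235e-34 J·s

Compare to the minimum allowed value ℏ/2:
ℏ/2 = 5.273e-35 J·s

Since ΔEΔt = 4.235e-34 J·s ≥ 5.273e-35 J·s = ℏ/2,
this satisfies the uncertainty relation.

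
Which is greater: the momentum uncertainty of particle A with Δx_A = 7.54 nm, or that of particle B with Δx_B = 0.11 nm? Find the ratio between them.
Particle B has the larger minimum momentum uncertainty, by a factor of 68.55.

For each particle, the minimum momentum uncertainty is Δp_min = ℏ/(2Δx):

Particle A: Δp_A = ℏ/(2×7.540e-09 m) = 6.993e-27 kg·m/s
Particle B: Δp_B = ℏ/(2×1.100e-10 m) = 4.794e-25 kg·m/s

Ratio: Δp_B/Δp_A = 68.55

Since Δp_min ∝ 1/Δx, the particle with smaller position uncertainty (B) has larger momentum uncertainty.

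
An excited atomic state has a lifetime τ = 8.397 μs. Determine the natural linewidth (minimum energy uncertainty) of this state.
39.193 peV

Using the energy-time uncertainty principle:
ΔEΔt ≥ ℏ/2

The lifetime τ represents the time uncertainty Δt.
The natural linewidth (minimum energy uncertainty) is:

ΔE = ℏ/(2τ)
ΔE = (1.055e-34 J·s) / (2 × 8.397e-06 s)
ΔE = 6.279e-30 J = 39.193 peV

This natural linewidth limits the precision of spectroscopic measurements.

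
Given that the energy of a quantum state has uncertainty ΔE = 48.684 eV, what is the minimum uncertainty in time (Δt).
6.760 as

Using the energy-time uncertainty principle:
ΔEΔt ≥ ℏ/2

The minimum uncertainty in time is:
Δt_min = ℏ/(2ΔE)
Δt_min = (1.055e-34 J·s) / (2 × 7.800e-18 J)
Δt_min = 6.760e-18 s = 6.760 as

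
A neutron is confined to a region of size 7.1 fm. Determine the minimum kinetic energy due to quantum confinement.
102.764 keV

Using the uncertainty principle:

1. Position uncertainty: Δx ≈ 7.100e-15 m
2. Minimum momentum uncertainty: Δp = ℏ/(2Δx) = 7.427e-21 kg·m/s
3. Minimum kinetic energy:
   KE = (Δp)²/(2m) = (7.427e-21)²/(2 × 1.675e-27 kg)
   KE = 1.646e-14 J = 102.764 keV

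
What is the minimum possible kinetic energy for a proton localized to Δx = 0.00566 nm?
161.928 meV

Localizing a particle requires giving it sufficient momentum uncertainty:

1. From uncertainty principle: Δp ≥ ℏ/(2Δx)
   Δp_min = (1.055e-34 J·s) / (2 × 5.660e-12 m)
   Δp_min = 9.316e-24 kg·m/s

2. This momentum uncertainty corresponds to kinetic energy:
   KE ≈ (Δp)²/(2m) = (9.316e-24)²/(2 × 1.673e-27 kg)
   KE = 2.594e-20 J = 161.928 meV

Tighter localization requires more energy.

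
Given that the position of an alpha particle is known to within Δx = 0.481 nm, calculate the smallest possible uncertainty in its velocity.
16.498 m/s

Using the Heisenberg uncertainty principle and Δp = mΔv:
ΔxΔp ≥ ℏ/2
Δx(mΔv) ≥ ℏ/2

The minimum uncertainty in velocity is:
Δv_min = ℏ/(2mΔx)
Δv_min = (1.055e-34 J·s) / (2 × 6.645e-27 kg × 4.810e-10 m)
Δv_min = 1.650e+01 m/s = 16.498 m/s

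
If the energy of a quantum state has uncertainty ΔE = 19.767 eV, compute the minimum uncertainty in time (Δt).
16.649 as

Using the energy-time uncertainty principle:
ΔEΔt ≥ ℏ/2

The minimum uncertainty in time is:
Δt_min = ℏ/(2ΔE)
Δt_min = (1.055e-34 J·s) / (2 × 3.167e-18 J)
Δt_min = 1.665e-17 s = 16.649 as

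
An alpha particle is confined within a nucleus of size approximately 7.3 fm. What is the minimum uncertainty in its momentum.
7.223 × 10^-21 kg·m/s

Using the Heisenberg uncertainty principle:
ΔxΔp ≥ ℏ/2

With Δx ≈ L = 7.300e-15 m (the confinement size):
Δp_min = ℏ/(2Δx)
Δp_min = (1.055e-34 J·s) / (2 × 7.300e-15 m)
Δp_min = 7.223e-21 kg·m/s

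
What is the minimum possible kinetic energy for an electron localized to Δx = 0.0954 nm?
1.047 eV

Localizing a particle requires giving it sufficient momentum uncertainty:

1. From uncertainty principle: Δp ≥ ℏ/(2Δx)
   Δp_min = (1.055e-34 J·s) / (2 × 9.540e-11 m)
   Δp_min = 5.527e-25 kg·m/s

2. This momentum uncertainty corresponds to kinetic energy:
   KE ≈ (Δp)²/(2m) = (5.527e-25)²/(2 × 9.109e-31 kg)
   KE = 1.677e-19 J = 1.047 eV

Tighter localization requires more energy.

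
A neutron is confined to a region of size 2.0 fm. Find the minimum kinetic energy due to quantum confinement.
1.295 MeV

Using the uncertainty principle:

1. Position uncertainty: Δx ≈ 2.000e-15 m
2. Minimum momentum uncertainty: Δp = ℏ/(2Δx) = 2.636e-20 kg·m/s
3. Minimum kinetic energy:
   KE = (Δp)²/(2m) = (2.636e-20)²/(2 × 1.675e-27 kg)
   KE = 2.075e-13 J = 1.295 MeV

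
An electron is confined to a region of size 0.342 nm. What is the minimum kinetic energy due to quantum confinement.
81.435 meV

Using the uncertainty principle:

1. Position uncertainty: Δx ≈ 3.420e-10 m
2. Minimum momentum uncertainty: Δp = ℏ/(2Δx) = 1.542e-25 kg·m/s
3. Minimum kinetic energy:
   KE = (Δp)²/(2m) = (1.542e-25)²/(2 × 9.109e-31 kg)
   KE = 1.305e-20 J = 81.435 meV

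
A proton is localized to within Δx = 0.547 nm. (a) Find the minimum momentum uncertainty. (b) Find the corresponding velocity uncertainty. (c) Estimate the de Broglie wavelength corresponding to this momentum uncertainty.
(a) Δp_min = 9.640 × 10^-26 kg·m/s
(b) Δv_min = 57.632 m/s
(c) λ_dB = 6.874 nm

Step-by-step:

(a) From the uncertainty principle:
Δp_min = ℏ/(2Δx) = (1.055e-34 J·s)/(2 × 5.470e-10 m) = 9.640e-26 kg·m/s

(b) The velocity uncertainty:
Δv = Δp/m = (9.640e-26 kg·m/s)/(1.673e-27 kg) = 5.763e+01 m/s = 57.632 m/s

(c) The de Broglie wavelength for this momentum:
λ = h/p = (6.626e-34 J·s)/(9.640e-26 kg·m/s) = 6.874e-09 m = 6.874 nm

Note: The de Broglie wavelength is comparable to the localization size, as expected from wave-particle duality.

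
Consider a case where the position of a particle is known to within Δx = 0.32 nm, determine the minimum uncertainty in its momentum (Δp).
1.648 × 10^-25 kg·m/s

Using the Heisenberg uncertainty principle:
ΔxΔp ≥ ℏ/2

The minimum uncertainty in momentum is:
Δp_min = ℏ/(2Δx)
Δp_min = (1.055e-34 J·s) / (2 × 3.200e-10 m)
Δp_min = 1.648e-25 kg·m/s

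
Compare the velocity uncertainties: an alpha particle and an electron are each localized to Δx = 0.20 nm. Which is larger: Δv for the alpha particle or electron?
The electron has the larger minimum velocity uncertainty, by a ratio of 7294.3.

For both particles, Δp_min = ℏ/(2Δx) = 2.636e-25 kg·m/s (same for both).

The velocity uncertainty is Δv = Δp/m:
- alpha particle: Δv = 2.636e-25 / 6.645e-27 = 3.968e+01 m/s = 39.677 m/s
- electron: Δv = 2.636e-25 / 9.109e-31 = 2.894e+05 m/s = 289.419 km/s

Ratio: 2.894e+05 / 3.968e+01 = 7294.3

The lighter particle has larger velocity uncertainty because Δv ∝ 1/m.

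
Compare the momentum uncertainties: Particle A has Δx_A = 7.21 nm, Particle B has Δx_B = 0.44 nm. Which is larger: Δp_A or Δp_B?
Particle B has the larger minimum momentum uncertainty, by a factor of 16.39.

For each particle, the minimum momentum uncertainty is Δp_min = ℏ/(2Δx):

Particle A: Δp_A = ℏ/(2×7.210e-09 m) = 7.313e-27 kg·m/s
Particle B: Δp_B = ℏ/(2×4.400e-10 m) = 1.198e-25 kg·m/s

Ratio: Δp_B/Δp_A = 16.39

Since Δp_min ∝ 1/Δx, the particle with smaller position uncertainty (B) has larger momentum uncertainty.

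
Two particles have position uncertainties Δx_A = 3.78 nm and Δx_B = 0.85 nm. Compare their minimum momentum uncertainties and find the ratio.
Particle B has the larger minimum momentum uncertainty, by a factor of 4.45.

For each particle, the minimum momentum uncertainty is Δp_min = ℏ/(2Δx):

Particle A: Δp_A = ℏ/(2×3.780e-09 m) = 1.395e-26 kg·m/s
Particle B: Δp_B = ℏ/(2×8.500e-10 m) = 6.203e-26 kg·m/s

Ratio: Δp_B/Δp_A = 4.45

Since Δp_min ∝ 1/Δx, the particle with smaller position uncertainty (B) has larger momentum uncertainty.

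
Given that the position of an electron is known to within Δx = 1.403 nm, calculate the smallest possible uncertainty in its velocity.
41.257 km/s

Using the Heisenberg uncertainty principle and Δp = mΔv:
ΔxΔp ≥ ℏ/2
Δx(mΔv) ≥ ℏ/2

The minimum uncertainty in velocity is:
Δv_min = ℏ/(2mΔx)
Δv_min = (1.055e-34 J·s) / (2 × 9.109e-31 kg × 1.403e-09 m)
Δv_min = 4.126e+04 m/s = 41.257 km/s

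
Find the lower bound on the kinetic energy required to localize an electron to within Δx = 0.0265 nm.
13.563 eV

Localizing a particle requires giving it sufficient momentum uncertainty:

1. From uncertainty principle: Δp ≥ ℏ/(2Δx)
   Δp_min = (1.055e-34 J·s) / (2 × 2.650e-11 m)
   Δp_min = 1.990e-24 kg·m/s

2. This momentum uncertainty corresponds to kinetic energy:
   KE ≈ (Δp)²/(2m) = (1.990e-24)²/(2 × 9.109e-31 kg)
   KE = 2.173e-18 J = 13.563 eV

Tighter localization requires more energy.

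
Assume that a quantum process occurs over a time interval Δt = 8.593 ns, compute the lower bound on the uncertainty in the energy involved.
38.299 neV

Using the energy-time uncertainty principle:
ΔEΔt ≥ ℏ/2

The minimum uncertainty in energy is:
ΔE_min = ℏ/(2Δt)
ΔE_min = (1.055e-34 J·s) / (2 × 8.593e-09 s)
ΔE_min = 6.136e-27 J = 38.299 neV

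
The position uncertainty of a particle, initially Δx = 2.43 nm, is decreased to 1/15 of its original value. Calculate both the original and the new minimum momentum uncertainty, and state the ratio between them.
Original Δp_min = 2.170 × 10^-26 kg·m/s; new Δp'_min = 3.255 × 10^-25 kg·m/s; ratio Δp'_min/Δp_min = 15.

From the uncertainty principle ΔxΔp ≥ ℏ/2, the minimum momentum uncertainty is Δp_min = ℏ/(2Δx).

Original (Δx = 2.43 nm = 2.430e-09 m):
Δp_min = (1.055e-34 J·s)/(2 × 2.430e-09 m) = 2.170e-26 kg·m/s

When Δx → (1/15)Δx:
Δp'_min = ℏ/(2 × (1/15)Δx) = 15 × ℏ/(2Δx) = 15 × Δp_min
Δp'_min = 15 × 2.170e-26 kg·m/s = 3.255e-25 kg·m/s

Since Δp_min ∝ 1/Δx, when Δx is decreased to 1/15 of its original value, Δp_min increases to 15 times its original value.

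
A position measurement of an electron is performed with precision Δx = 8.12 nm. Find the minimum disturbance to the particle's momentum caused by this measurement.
6.494 × 10^-27 kg·m/s

The uncertainty principle implies that measuring position disturbs momentum:
ΔxΔp ≥ ℏ/2

When we measure position with precision Δx, we necessarily introduce a momentum uncertainty:
Δp ≥ ℏ/(2Δx)
Δp_min = (1.055e-34 J·s) / (2 × 8.120e-09 m)
Δp_min = 6.494e-27 kg·m/s

The more precisely we measure position, the greater the momentum disturbance.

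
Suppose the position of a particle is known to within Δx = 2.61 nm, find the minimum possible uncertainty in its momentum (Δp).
2.020 × 10^-26 kg·m/s

Using the Heisenberg uncertainty principle:
ΔxΔp ≥ ℏ/2

The minimum uncertainty in momentum is:
Δp_min = ℏ/(2Δx)
Δp_min = (1.055e-34 J·s) / (2 × 2.610e-09 m)
Δp_min = 2.020e-26 kg·m/s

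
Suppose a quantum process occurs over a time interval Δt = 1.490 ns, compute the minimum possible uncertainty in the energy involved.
220.876 neV

Using the energy-time uncertainty principle:
ΔEΔt ≥ ℏ/2

The minimum uncertainty in energy is:
ΔE_min = ℏ/(2Δt)
ΔE_min = (1.055e-34 J·s) / (2 × 1.490e-09 s)
ΔE_min = 3.539e-26 J = 220.876 neV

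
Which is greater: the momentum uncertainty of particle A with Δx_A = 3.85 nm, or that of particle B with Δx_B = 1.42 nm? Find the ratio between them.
Particle B has the larger minimum momentum uncertainty, by a factor of 2.71.

For each particle, the minimum momentum uncertainty is Δp_min = ℏ/(2Δx):

Particle A: Δp_A = ℏ/(2×3.850e-09 m) = 1.370e-26 kg·m/s
Particle B: Δp_B = ℏ/(2×1.420e-09 m) = 3.713e-26 kg·m/s

Ratio: Δp_B/Δp_A = 2.71

Since Δp_min ∝ 1/Δx, the particle with smaller position uncertainty (B) has larger momentum uncertainty.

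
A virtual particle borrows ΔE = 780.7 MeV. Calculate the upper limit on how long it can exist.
4.216 × 10^-25 s

Using the energy-time uncertainty principle:
ΔEΔt ≥ ℏ/2

For a virtual particle borrowing energy ΔE, the maximum lifetime is:
Δt_max = ℏ/(2ΔE)

Converting energy:
ΔE = 780.7 MeV = 1.251e-10 J

Δt_max = (1.055e-34 J·s) / (2 × 1.251e-10 J)
Δt_max = 4.216e-25 s = 4.216 × 10^-25 s

Virtual particles with higher borrowed energy exist for shorter times.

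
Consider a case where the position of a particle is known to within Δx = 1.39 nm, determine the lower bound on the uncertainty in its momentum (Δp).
3.793 × 10^-26 kg·m/s

Using the Heisenberg uncertainty principle:
ΔxΔp ≥ ℏ/2

The minimum uncertainty in momentum is:
Δp_min = ℏ/(2Δx)
Δp_min = (1.055e-34 J·s) / (2 × 1.390e-09 m)
Δp_min = 3.793e-26 kg·m/s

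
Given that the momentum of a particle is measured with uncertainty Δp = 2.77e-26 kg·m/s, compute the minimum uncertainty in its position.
1.904 nm

Using the Heisenberg uncertainty principle:
ΔxΔp ≥ ℏ/2

The minimum uncertainty in position is:
Δx_min = ℏ/(2Δp)
Δx_min = (1.055e-34 J·s) / (2 × 2.770e-26 kg·m/s)
Δx_min = 1.904e-09 m = 1.904 nm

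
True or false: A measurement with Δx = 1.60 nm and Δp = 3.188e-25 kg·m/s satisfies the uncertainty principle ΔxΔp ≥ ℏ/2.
Yes, it satisfies the uncertainty principle.

Calculate the product ΔxΔp:
ΔxΔp = (1.600e-09 m) × (3.188e-25 kg·m/s)
ΔxΔp = 5.101e-34 J·s

Compare to the minimum allowed value ℏ/2:
ℏ/2 = 5.273e-35 J·s

Since ΔxΔp = 5.101e-34 J·s ≥ 5.273e-35 J·s = ℏ/2,
the measurement satisfies the uncertainty principle.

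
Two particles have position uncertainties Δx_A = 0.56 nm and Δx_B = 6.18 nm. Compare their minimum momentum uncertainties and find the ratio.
Particle A has the larger minimum momentum uncertainty, by a factor of 11.04.

For each particle, the minimum momentum uncertainty is Δp_min = ℏ/(2Δx):

Particle A: Δp_A = ℏ/(2×5.600e-10 m) = 9.416e-26 kg·m/s
Particle B: Δp_B = ℏ/(2×6.180e-09 m) = 8.532e-27 kg·m/s

Ratio: Δp_A/Δp_B = 11.04

Since Δp_min ∝ 1/Δx, the particle with smaller position uncertainty (A) has larger momentum uncertainty.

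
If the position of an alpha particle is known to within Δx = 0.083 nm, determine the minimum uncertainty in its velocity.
95.608 m/s

Using the Heisenberg uncertainty principle and Δp = mΔv:
ΔxΔp ≥ ℏ/2
Δx(mΔv) ≥ ℏ/2

The minimum uncertainty in velocity is:
Δv_min = ℏ/(2mΔx)
Δv_min = (1.055e-34 J·s) / (2 × 6.645e-27 kg × 8.300e-11 m)
Δv_min = 9.561e+01 m/s = 95.608 m/s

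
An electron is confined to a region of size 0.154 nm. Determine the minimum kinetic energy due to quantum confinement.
401.626 meV

Using the uncertainty principle:

1. Position uncertainty: Δx ≈ 1.540e-10 m
2. Minimum momentum uncertainty: Δp = ℏ/(2Δx) = 3.424e-25 kg·m/s
3. Minimum kinetic energy:
   KE = (Δp)²/(2m) = (3.424e-25)²/(2 × 9.109e-31 kg)
   KE = 6.435e-20 J = 401.626 meV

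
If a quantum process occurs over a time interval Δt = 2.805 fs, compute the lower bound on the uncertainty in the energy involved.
117.328 meV

Using the energy-time uncertainty principle:
ΔEΔt ≥ ℏ/2

The minimum uncertainty in energy is:
ΔE_min = ℏ/(2Δt)
ΔE_min = (1.055e-34 J·s) / (2 × 2.805e-15 s)
ΔE_min = 1.880e-20 J = 117.328 meV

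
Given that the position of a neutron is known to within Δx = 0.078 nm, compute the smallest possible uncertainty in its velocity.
403.604 m/s

Using the Heisenberg uncertainty principle and Δp = mΔv:
ΔxΔp ≥ ℏ/2
Δx(mΔv) ≥ ℏ/2

The minimum uncertainty in velocity is:
Δv_min = ℏ/(2mΔx)
Δv_min = (1.055e-34 J·s) / (2 × 1.675e-27 kg × 7.800e-11 m)
Δv_min = 4.036e+02 m/s = 403.604 m/s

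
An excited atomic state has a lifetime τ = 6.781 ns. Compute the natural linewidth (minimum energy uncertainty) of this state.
48.534 neV

Using the energy-time uncertainty principle:
ΔEΔt ≥ ℏ/2

The lifetime τ represents the time uncertainty Δt.
The natural linewidth (minimum energy uncertainty) is:

ΔE = ℏ/(2τ)
ΔE = (1.055e-34 J·s) / (2 × 6.781e-09 s)
ΔE = 7.776e-27 J = 48.534 neV

This natural linewidth limits the precision of spectroscopic measurements.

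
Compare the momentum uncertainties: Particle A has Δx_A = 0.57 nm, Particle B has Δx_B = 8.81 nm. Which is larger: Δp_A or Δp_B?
Particle A has the larger minimum momentum uncertainty, by a factor of 15.46.

For each particle, the minimum momentum uncertainty is Δp_min = ℏ/(2Δx):

Particle A: Δp_A = ℏ/(2×5.700e-10 m) = 9.251e-26 kg·m/s
Particle B: Δp_B = ℏ/(2×8.810e-09 m) = 5.985e-27 kg·m/s

Ratio: Δp_A/Δp_B = 15.46

Since Δp_min ∝ 1/Δx, the particle with smaller position uncertainty (A) has larger momentum uncertainty.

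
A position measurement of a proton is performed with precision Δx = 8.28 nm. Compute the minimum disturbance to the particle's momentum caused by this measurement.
6.368 × 10^-27 kg·m/s

The uncertainty principle implies that measuring position disturbs momentum:
ΔxΔp ≥ ℏ/2

When we measure position with precision Δx, we necessarily introduce a momentum uncertainty:
Δp ≥ ℏ/(2Δx)
Δp_min = (1.055e-34 J·s) / (2 × 8.280e-09 m)
Δp_min = 6.368e-27 kg·m/s

The more precisely we measure position, the greater the momentum disturbance.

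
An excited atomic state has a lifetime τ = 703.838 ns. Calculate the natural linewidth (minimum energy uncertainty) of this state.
467.588 peV

Using the energy-time uncertainty principle:
ΔEΔt ≥ ℏ/2

The lifetime τ represents the time uncertainty Δt.
The natural linewidth (minimum energy uncertainty) is:

ΔE = ℏ/(2τ)
ΔE = (1.055e-34 J·s) / (2 × 7.038e-07 s)
ΔE = 7.492e-29 J = 467.588 peV

This natural linewidth limits the precision of spectroscopic measurements.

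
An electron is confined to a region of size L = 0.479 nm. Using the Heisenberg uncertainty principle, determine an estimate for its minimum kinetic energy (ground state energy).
41.514 meV

Using the uncertainty principle to estimate ground state energy:

1. The position uncertainty is approximately the confinement size:
   Δx ≈ L = 4.790e-10 m

2. From ΔxΔp ≥ ℏ/2, the minimum momentum uncertainty is:
   Δp ≈ ℏ/(2L) = 1.101e-25 kg·m/s

3. The kinetic energy is approximately:
   KE ≈ (Δp)²/(2m) = (1.101e-25)²/(2 × 9.109e-31 kg)
   KE ≈ 6.651e-21 J = 41.514 meV

This is an order-of-magnitude estimate of the ground state energy.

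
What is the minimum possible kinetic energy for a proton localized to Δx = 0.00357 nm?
407.022 meV

Localizing a particle requires giving it sufficient momentum uncertainty:

1. From uncertainty principle: Δp ≥ ℏ/(2Δx)
   Δp_min = (1.055e-34 J·s) / (2 × 3.570e-12 m)
   Δp_min = 1.477e-23 kg·m/s

2. This momentum uncertainty corresponds to kinetic energy:
   KE ≈ (Δp)²/(2m) = (1.477e-23)²/(2 × 1.673e-27 kg)
   KE = 6.521e-20 J = 407.022 meV

Tighter localization requires more energy.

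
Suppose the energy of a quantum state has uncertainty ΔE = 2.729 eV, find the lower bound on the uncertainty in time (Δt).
120.596 as

Using the energy-time uncertainty principle:
ΔEΔt ≥ ℏ/2

The minimum uncertainty in time is:
Δt_min = ℏ/(2ΔE)
Δt_min = (1.055e-34 J·s) / (2 × 4.372e-19 J)
Δt_min = 1.206e-16 s = 120.596 as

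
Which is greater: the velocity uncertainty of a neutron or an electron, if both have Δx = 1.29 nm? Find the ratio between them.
The electron has the larger minimum velocity uncertainty, by a ratio of 1838.7.

For both particles, Δp_min = ℏ/(2Δx) = 4.087e-26 kg·m/s (same for both).

The velocity uncertainty is Δv = Δp/m:
- neutron: Δv = 4.087e-26 / 1.675e-27 = 2.440e+01 m/s = 24.404 m/s
- electron: Δv = 4.087e-26 / 9.109e-31 = 4.487e+04 m/s = 44.871 km/s

Ratio: 4.487e+04 / 2.440e+01 = 1838.7

The lighter particle has larger velocity uncertainty because Δv ∝ 1/m.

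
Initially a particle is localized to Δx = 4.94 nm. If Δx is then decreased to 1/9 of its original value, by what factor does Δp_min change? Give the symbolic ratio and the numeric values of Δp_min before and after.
Original Δp_min = 1.067 × 10^-26 kg·m/s; new Δp'_min = 9.606 × 10^-26 kg·m/s; ratio Δp'_min/Δp_min = 9.

From the uncertainty principle ΔxΔp ≥ ℏ/2, the minimum momentum uncertainty is Δp_min = ℏ/(2Δx).

Original (Δx = 4.94 nm = 4.940e-09 m):
Δp_min = (1.055e-34 J·s)/(2 × 4.940e-09 m) = 1.067e-26 kg·m/s

When Δx → (1/9)Δx:
Δp'_min = ℏ/(2 × (1/9)Δx) = 9 × ℏ/(2Δx) = 9 × Δp_min
Δp'_min = 9 × 1.067e-26 kg·m/s = 9.606e-26 kg·m/s

Since Δp_min ∝ 1/Δx, when Δx is decreased to 1/9 of its original value, Δp_min increases to 9 times its original value.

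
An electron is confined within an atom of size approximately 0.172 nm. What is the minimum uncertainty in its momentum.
3.066 × 10^-25 kg·m/s

Using the Heisenberg uncertainty principle:
ΔxΔp ≥ ℏ/2

With Δx ≈ L = 1.720e-10 m (the confinement size):
Δp_min = ℏ/(2Δx)
Δp_min = (1.055e-34 J·s) / (2 × 1.720e-10 m)
Δp_min = 3.066e-25 kg·m/s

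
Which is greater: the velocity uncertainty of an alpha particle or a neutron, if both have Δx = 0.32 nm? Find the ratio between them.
The neutron has the larger minimum velocity uncertainty, by a ratio of 4.0.

For both particles, Δp_min = ℏ/(2Δx) = 1.648e-25 kg·m/s (same for both).

The velocity uncertainty is Δv = Δp/m:
- alpha particle: Δv = 1.648e-25 / 6.645e-27 = 2.480e+01 m/s = 24.798 m/s
- neutron: Δv = 1.648e-25 / 1.675e-27 = 9.838e+01 m/s = 98.378 m/s

Ratio: 9.838e+01 / 2.480e+01 = 4.0

The lighter particle has larger velocity uncertainty because Δv ∝ 1/m.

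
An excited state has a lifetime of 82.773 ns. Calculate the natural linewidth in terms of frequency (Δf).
961.394 kHz

Using the energy-time uncertainty principle and E = hf:
ΔEΔt ≥ ℏ/2
hΔf·Δt ≥ ℏ/2

The minimum frequency uncertainty is:
Δf = ℏ/(2hτ) = 1/(4πτ)
Δf = 1/(4π × 8.277e-08 s)
Δf = 9.614e+05 Hz = 961.394 kHz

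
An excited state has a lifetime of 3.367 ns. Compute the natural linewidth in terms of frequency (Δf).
23.635 MHz

Using the energy-time uncertainty principle and E = hf:
ΔEΔt ≥ ℏ/2
hΔf·Δt ≥ ℏ/2

The minimum frequency uncertainty is:
Δf = ℏ/(2hτ) = 1/(4πτ)
Δf = 1/(4π × 3.367e-09 s)
Δf = 2.363e+07 Hz = 23.635 MHz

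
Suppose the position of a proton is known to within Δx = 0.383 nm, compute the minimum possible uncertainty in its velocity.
82.309 m/s

Using the Heisenberg uncertainty principle and Δp = mΔv:
ΔxΔp ≥ ℏ/2
Δx(mΔv) ≥ ℏ/2

The minimum uncertainty in velocity is:
Δv_min = ℏ/(2mΔx)
Δv_min = (1.055e-34 J·s) / (2 × 1.673e-27 kg × 3.830e-10 m)
Δv_min = 8.231e+01 m/s = 82.309 m/s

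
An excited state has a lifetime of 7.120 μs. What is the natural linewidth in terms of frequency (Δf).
11.177 kHz

Using the energy-time uncertainty principle and E = hf:
ΔEΔt ≥ ℏ/2
hΔf·Δt ≥ ℏ/2

The minimum frequency uncertainty is:
Δf = ℏ/(2hτ) = 1/(4πτ)
Δf = 1/(4π × 7.120e-06 s)
Δf = 1.118e+04 Hz = 11.177 kHz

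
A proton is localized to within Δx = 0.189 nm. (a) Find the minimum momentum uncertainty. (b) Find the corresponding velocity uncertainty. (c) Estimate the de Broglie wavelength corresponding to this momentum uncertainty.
(a) Δp_min = 2.790 × 10^-25 kg·m/s
(b) Δv_min = 166.796 m/s
(c) λ_dB = 2.375 nm

Step-by-step:

(a) From the uncertainty principle:
Δp_min = ℏ/(2Δx) = (1.055e-34 J·s)/(2 × 1.890e-10 m) = 2.790e-25 kg·m/s

(b) The velocity uncertainty:
Δv = Δp/m = (2.790e-25 kg·m/s)/(1.673e-27 kg) = 1.668e+02 m/s = 166.796 m/s

(c) The de Broglie wavelength for this momentum:
λ = h/p = (6.626e-34 J·s)/(2.790e-25 kg·m/s) = 2.375e-09 m = 2.375 nm

Note: The de Broglie wavelength is comparable to the localization size, as expected from wave-particle duality.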